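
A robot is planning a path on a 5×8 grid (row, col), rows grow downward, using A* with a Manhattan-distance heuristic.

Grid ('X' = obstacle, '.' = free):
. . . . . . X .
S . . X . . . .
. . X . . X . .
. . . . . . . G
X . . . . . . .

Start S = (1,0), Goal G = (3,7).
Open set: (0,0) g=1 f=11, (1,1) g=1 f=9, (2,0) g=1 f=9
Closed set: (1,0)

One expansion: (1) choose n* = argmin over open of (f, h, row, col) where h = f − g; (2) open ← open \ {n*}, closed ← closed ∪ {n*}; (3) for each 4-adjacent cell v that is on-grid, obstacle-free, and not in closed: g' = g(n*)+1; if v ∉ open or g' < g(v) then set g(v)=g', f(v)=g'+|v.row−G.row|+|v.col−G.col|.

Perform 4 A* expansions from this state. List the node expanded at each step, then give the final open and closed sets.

step 1: expand (1,1) (f=9, h=8) → closed; open now [(0,0) g=1 f=11, (0,1) g=2 f=11, (1,2) g=2 f=9, (2,0) g=1 f=9, (2,1) g=2 f=9]
step 2: expand (1,2) (f=9, h=7) → closed; open now [(0,0) g=1 f=11, (0,1) g=2 f=11, (0,2) g=3 f=11, (2,0) g=1 f=9, (2,1) g=2 f=9]
step 3: expand (2,1) (f=9, h=7) → closed; open now [(0,0) g=1 f=11, (0,1) g=2 f=11, (0,2) g=3 f=11, (2,0) g=1 f=9, (3,1) g=3 f=9]
step 4: expand (3,1) (f=9, h=6) → closed; open now [(0,0) g=1 f=11, (0,1) g=2 f=11, (0,2) g=3 f=11, (2,0) g=1 f=9, (3,0) g=4 f=11, (3,2) g=4 f=9, (4,1) g=4 f=11]

order=[(1,1) → (1,2) → (2,1) → (3,1)]; open=[(0,0) g=1 f=11, (0,1) g=2 f=11, (0,2) g=3 f=11, (2,0) g=1 f=9, (3,0) g=4 f=11, (3,2) g=4 f=9, (4,1) g=4 f=11]; closed=[(1,0), (1,1), (1,2), (2,1), (3,1)]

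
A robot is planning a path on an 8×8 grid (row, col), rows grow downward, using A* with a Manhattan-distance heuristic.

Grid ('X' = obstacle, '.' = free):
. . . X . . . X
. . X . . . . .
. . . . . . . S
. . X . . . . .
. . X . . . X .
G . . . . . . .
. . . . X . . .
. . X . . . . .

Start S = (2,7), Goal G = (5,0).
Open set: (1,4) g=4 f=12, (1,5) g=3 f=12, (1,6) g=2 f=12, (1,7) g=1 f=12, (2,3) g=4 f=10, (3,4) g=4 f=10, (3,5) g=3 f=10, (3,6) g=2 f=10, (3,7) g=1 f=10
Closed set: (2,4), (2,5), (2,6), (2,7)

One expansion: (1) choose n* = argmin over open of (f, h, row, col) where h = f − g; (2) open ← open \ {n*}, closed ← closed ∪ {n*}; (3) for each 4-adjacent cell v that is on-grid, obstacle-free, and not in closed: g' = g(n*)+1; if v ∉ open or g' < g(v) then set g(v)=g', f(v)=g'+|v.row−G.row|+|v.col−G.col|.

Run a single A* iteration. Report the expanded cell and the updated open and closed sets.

step 1: expand (2,3) (f=10, h=6) → closed; open now [(1,3) g=5 f=12, (1,4) g=4 f=12, (1,5) g=3 f=12, (1,6) g=2 f=12, (1,7) g=1 f=12, (2,2) g=5 f=10, (3,3) g=5 f=10, (3,4) g=4 f=10, (3,5) g=3 f=10, (3,6) g=2 f=10, (3,7) g=1 f=10]

expanded=(2,3); open=[(1,3) g=5 f=12, (1,4) g=4 f=12, (1,5) g=3 f=12, (1,6) g=2 f=12, (1,7) g=1 f=12, (2,2) g=5 f=10, (3,3) g=5 f=10, (3,4) g=4 f=10, (3,5) g=3 f=10, (3,6) g=2 f=10, (3,7) g=1 f=10]; closed=[(2,3), (2,4), (2,5), (2,6), (2,7)]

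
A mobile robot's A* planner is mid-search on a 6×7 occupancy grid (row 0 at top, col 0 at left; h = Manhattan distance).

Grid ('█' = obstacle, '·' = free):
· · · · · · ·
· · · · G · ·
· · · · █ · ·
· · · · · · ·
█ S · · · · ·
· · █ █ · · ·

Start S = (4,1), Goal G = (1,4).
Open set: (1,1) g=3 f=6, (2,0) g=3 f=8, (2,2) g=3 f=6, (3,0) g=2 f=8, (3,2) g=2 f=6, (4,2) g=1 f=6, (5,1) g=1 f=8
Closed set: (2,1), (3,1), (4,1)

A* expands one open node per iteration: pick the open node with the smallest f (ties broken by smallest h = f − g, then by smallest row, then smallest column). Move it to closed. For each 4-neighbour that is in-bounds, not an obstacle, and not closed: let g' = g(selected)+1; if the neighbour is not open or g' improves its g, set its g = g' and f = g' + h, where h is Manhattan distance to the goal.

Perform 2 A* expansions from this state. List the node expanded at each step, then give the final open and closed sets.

order=[(1,1) → (1,2)]; open=[(0,1) g=4 f=8, (0,2) g=5 f=8, (1,0) g=4 f=8, (1,3) g=5 f=6, (2,0) g=3 f=8, (2,2) g=3 f=6, (3,0) g=2 f=8, (3,2) g=2 f=6, (4,2) g=1 f=6, (5,1) g=1 f=8]; closed=[(1,1), (1,2), (2,1), (3,1), (4,1)]

step 1: expand (1,1) (f=6, h=3) → closed; open now [(0,1) g=4 f=8, (1,0) g=4 f=8, (1,2) g=4 f=6, (2,0) g=3 f=8, (2,2) g=3 f=6, (3,0) g=2 f=8, (3,2) g=2 f=6, (4,2) g=1 f=6, (5,1) g=1 f=8]
step 2: expand (1,2) (f=6, h=2) → closed; open now [(0,1) g=4 f=8, (0,2) g=5 f=8, (1,0) g=4 f=8, (1,3) g=5 f=6, (2,0) g=3 f=8, (2,2) g=3 f=6, (3,0) g=2 f=8, (3,2) g=2 f=6, (4,2) g=1 f=6, (5,1) g=1 f=8]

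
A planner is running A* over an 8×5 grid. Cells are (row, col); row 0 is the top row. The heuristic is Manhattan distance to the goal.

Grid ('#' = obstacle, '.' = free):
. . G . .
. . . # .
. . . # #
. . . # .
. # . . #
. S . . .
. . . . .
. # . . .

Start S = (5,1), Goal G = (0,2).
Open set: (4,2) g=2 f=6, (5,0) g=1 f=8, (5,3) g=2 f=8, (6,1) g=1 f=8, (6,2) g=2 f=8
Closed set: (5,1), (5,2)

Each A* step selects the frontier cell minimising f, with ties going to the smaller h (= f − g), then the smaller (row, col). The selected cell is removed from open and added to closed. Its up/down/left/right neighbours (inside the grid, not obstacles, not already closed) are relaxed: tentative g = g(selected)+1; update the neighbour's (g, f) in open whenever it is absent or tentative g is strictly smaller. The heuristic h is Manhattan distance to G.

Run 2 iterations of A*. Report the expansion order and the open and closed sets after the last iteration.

order=[(4,2) → (3,2)]; open=[(2,2) g=4 f=6, (3,1) g=4 f=8, (4,3) g=3 f=8, (5,0) g=1 f=8, (5,3) g=2 f=8, (6,1) g=1 f=8, (6,2) g=2 f=8]; closed=[(3,2), (4,2), (5,1), (5,2)]

step 1: expand (4,2) (f=6, h=4) → closed; open now [(3,2) g=3 f=6, (4,3) g=3 f=8, (5,0) g=1 f=8, (5,3) g=2 f=8, (6,1) g=1 f=8, (6,2) g=2 f=8]
step 2: expand (3,2) (f=6, h=3) → closed; open now [(2,2) g=4 f=6, (3,1) g=4 f=8, (4,3) g=3 f=8, (5,0) g=1 f=8, (5,3) g=2 f=8, (6,1) g=1 f=8, (6,2) g=2 f=8]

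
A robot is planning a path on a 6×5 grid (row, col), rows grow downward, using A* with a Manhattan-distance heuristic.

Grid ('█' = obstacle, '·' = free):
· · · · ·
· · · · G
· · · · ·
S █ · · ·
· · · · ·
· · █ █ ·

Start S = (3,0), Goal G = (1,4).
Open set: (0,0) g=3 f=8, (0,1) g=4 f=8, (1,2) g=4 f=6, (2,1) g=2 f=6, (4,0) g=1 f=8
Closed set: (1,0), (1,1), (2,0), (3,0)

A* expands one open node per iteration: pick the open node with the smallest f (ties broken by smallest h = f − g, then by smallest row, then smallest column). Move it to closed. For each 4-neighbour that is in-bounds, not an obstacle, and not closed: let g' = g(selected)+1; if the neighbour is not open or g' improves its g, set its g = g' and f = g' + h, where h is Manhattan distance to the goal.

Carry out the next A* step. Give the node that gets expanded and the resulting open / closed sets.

expanded=(1,2); open=[(0,0) g=3 f=8, (0,1) g=4 f=8, (0,2) g=5 f=8, (1,3) g=5 f=6, (2,1) g=2 f=6, (2,2) g=5 f=8, (4,0) g=1 f=8]; closed=[(1,0), (1,1), (1,2), (2,0), (3,0)]

step 1: expand (1,2) (f=6, h=2) → closed; open now [(0,0) g=3 f=8, (0,1) g=4 f=8, (0,2) g=5 f=8, (1,3) g=5 f=6, (2,1) g=2 f=6, (2,2) g=5 f=8, (4,0) g=1 f=8]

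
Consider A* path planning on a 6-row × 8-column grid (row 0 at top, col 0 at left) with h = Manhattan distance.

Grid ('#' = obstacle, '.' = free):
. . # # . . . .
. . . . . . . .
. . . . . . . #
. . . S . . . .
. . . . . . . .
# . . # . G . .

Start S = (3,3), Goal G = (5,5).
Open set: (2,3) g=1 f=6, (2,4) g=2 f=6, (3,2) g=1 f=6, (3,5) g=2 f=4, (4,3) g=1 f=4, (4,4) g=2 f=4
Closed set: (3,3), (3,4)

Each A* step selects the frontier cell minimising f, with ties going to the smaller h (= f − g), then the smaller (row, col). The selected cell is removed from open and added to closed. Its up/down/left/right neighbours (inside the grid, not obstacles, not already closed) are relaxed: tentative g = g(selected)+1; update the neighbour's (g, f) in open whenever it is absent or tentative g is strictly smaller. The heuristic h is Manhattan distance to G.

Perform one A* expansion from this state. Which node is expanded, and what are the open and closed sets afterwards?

expanded=(3,5); open=[(2,3) g=1 f=6, (2,4) g=2 f=6, (2,5) g=3 f=6, (3,2) g=1 f=6, (3,6) g=3 f=6, (4,3) g=1 f=4, (4,4) g=2 f=4, (4,5) g=3 f=4]; closed=[(3,3), (3,4), (3,5)]

step 1: expand (3,5) (f=4, h=2) → closed; open now [(2,3) g=1 f=6, (2,4) g=2 f=6, (2,5) g=3 f=6, (3,2) g=1 f=6, (3,6) g=3 f=6, (4,3) g=1 f=4, (4,4) g=2 f=4, (4,5) g=3 f=4]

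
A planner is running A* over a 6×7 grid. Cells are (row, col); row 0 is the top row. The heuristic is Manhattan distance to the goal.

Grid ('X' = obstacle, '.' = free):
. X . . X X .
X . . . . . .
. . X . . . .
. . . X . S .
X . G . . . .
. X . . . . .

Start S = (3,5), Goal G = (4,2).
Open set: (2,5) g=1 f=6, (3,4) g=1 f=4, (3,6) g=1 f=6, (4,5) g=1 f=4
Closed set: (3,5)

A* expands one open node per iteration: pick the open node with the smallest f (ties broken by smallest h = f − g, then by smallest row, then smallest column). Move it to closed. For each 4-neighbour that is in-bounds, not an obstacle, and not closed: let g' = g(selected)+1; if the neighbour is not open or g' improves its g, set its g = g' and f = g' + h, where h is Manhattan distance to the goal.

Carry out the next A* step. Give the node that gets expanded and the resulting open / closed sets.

step 1: expand (3,4) (f=4, h=3) → closed; open now [(2,4) g=2 f=6, (2,5) g=1 f=6, (3,6) g=1 f=6, (4,4) g=2 f=4, (4,5) g=1 f=4]

expanded=(3,4); open=[(2,4) g=2 f=6, (2,5) g=1 f=6, (3,6) g=1 f=6, (4,4) g=2 f=4, (4,5) g=1 f=4]; closed=[(3,4), (3,5)]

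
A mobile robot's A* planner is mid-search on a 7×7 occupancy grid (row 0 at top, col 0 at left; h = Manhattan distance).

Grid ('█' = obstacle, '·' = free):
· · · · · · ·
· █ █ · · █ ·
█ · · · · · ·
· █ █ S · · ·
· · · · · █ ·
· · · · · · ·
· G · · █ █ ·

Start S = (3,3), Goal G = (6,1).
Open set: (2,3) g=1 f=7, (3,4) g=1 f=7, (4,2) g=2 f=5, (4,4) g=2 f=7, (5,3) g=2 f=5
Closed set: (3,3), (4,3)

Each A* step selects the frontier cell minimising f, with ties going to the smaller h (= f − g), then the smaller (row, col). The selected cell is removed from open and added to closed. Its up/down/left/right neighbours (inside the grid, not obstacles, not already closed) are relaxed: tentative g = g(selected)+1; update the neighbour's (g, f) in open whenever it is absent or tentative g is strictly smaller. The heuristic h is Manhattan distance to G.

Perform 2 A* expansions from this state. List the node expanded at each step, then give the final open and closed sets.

step 1: expand (4,2) (f=5, h=3) → closed; open now [(2,3) g=1 f=7, (3,4) g=1 f=7, (4,1) g=3 f=5, (4,4) g=2 f=7, (5,2) g=3 f=5, (5,3) g=2 f=5]
step 2: expand (4,1) (f=5, h=2) → closed; open now [(2,3) g=1 f=7, (3,4) g=1 f=7, (4,0) g=4 f=7, (4,4) g=2 f=7, (5,1) g=4 f=5, (5,2) g=3 f=5, (5,3) g=2 f=5]

order=[(4,2) → (4,1)]; open=[(2,3) g=1 f=7, (3,4) g=1 f=7, (4,0) g=4 f=7, (4,4) g=2 f=7, (5,1) g=4 f=5, (5,2) g=3 f=5, (5,3) g=2 f=5]; closed=[(3,3), (4,1), (4,2), (4,3)]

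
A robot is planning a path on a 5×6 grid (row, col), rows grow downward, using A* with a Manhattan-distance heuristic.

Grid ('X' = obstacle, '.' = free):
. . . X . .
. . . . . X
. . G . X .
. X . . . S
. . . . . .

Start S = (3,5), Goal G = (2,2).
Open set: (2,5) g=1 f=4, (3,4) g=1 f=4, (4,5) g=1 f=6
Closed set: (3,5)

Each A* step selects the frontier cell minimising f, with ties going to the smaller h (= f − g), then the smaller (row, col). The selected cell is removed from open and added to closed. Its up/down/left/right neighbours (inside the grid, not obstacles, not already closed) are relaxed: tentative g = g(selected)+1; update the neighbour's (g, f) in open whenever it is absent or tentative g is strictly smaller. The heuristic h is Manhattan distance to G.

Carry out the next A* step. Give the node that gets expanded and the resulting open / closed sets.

expanded=(2,5); open=[(3,4) g=1 f=4, (4,5) g=1 f=6]; closed=[(2,5), (3,5)]

step 1: expand (2,5) (f=4, h=3) → closed; open now [(3,4) g=1 f=4, (4,5) g=1 f=6]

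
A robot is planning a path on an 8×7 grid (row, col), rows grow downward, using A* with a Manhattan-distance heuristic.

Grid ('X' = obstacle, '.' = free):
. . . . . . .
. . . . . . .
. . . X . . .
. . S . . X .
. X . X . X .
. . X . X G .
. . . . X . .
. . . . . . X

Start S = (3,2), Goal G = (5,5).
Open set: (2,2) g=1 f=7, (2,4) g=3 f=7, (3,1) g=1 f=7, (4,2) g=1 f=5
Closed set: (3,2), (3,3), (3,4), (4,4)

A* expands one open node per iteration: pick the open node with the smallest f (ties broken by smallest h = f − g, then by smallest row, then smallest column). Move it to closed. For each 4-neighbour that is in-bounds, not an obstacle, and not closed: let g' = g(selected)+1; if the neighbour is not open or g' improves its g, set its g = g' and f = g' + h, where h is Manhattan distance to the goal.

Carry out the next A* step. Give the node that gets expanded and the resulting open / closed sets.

expanded=(4,2); open=[(2,2) g=1 f=7, (2,4) g=3 f=7, (3,1) g=1 f=7]; closed=[(3,2), (3,3), (3,4), (4,2), (4,4)]

step 1: expand (4,2) (f=5, h=4) → closed; open now [(2,2) g=1 f=7, (2,4) g=3 f=7, (3,1) g=1 f=7]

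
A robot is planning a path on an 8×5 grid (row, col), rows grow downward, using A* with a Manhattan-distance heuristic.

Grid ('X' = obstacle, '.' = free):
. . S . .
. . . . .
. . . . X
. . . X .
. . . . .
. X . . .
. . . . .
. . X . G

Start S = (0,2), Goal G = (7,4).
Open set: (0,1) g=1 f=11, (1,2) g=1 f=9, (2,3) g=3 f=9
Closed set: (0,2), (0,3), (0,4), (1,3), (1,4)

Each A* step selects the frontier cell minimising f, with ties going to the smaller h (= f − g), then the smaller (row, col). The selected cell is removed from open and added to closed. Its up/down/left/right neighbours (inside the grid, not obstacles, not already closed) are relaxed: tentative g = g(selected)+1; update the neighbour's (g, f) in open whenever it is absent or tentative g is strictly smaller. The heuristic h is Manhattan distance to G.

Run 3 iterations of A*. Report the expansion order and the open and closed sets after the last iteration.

step 1: expand (2,3) (f=9, h=6) → closed; open now [(0,1) g=1 f=11, (1,2) g=1 f=9, (2,2) g=4 f=11]
step 2: expand (1,2) (f=9, h=8) → closed; open now [(0,1) g=1 f=11, (1,1) g=2 f=11, (2,2) g=2 f=9]
step 3: expand (2,2) (f=9, h=7) → closed; open now [(0,1) g=1 f=11, (1,1) g=2 f=11, (2,1) g=3 f=11, (3,2) g=3 f=9]

order=[(2,3) → (1,2) → (2,2)]; open=[(0,1) g=1 f=11, (1,1) g=2 f=11, (2,1) g=3 f=11, (3,2) g=3 f=9]; closed=[(0,2), (0,3), (0,4), (1,2), (1,3), (1,4), (2,2), (2,3)]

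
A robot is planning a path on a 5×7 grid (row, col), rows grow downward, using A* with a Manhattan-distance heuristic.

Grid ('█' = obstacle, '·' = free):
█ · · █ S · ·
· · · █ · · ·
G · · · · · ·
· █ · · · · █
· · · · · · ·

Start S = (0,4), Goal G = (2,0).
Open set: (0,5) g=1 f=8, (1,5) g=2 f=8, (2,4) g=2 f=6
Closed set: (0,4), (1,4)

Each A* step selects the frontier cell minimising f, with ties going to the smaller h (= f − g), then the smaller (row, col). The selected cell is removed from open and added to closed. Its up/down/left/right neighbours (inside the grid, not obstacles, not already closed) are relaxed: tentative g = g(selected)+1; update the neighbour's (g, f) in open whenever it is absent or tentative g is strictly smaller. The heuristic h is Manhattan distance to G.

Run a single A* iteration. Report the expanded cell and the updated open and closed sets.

expanded=(2,4); open=[(0,5) g=1 f=8, (1,5) g=2 f=8, (2,3) g=3 f=6, (2,5) g=3 f=8, (3,4) g=3 f=8]; closed=[(0,4), (1,4), (2,4)]

step 1: expand (2,4) (f=6, h=4) → closed; open now [(0,5) g=1 f=8, (1,5) g=2 f=8, (2,3) g=3 f=6, (2,5) g=3 f=8, (3,4) g=3 f=8]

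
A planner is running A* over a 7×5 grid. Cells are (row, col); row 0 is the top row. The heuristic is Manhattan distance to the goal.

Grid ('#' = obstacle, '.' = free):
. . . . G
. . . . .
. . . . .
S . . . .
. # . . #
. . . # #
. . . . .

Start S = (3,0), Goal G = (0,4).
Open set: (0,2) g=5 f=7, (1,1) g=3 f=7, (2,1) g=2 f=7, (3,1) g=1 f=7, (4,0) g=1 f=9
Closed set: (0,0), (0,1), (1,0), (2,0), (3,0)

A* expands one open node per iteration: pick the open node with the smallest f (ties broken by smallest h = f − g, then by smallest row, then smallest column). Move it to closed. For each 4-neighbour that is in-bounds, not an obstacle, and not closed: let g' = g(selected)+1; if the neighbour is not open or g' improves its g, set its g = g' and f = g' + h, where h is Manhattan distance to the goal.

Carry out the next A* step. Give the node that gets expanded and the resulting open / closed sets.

step 1: expand (0,2) (f=7, h=2) → closed; open now [(0,3) g=6 f=7, (1,1) g=3 f=7, (1,2) g=6 f=9, (2,1) g=2 f=7, (3,1) g=1 f=7, (4,0) g=1 f=9]

expanded=(0,2); open=[(0,3) g=6 f=7, (1,1) g=3 f=7, (1,2) g=6 f=9, (2,1) g=2 f=7, (3,1) g=1 f=7, (4,0) g=1 f=9]; closed=[(0,0), (0,1), (0,2), (1,0), (2,0), (3,0)]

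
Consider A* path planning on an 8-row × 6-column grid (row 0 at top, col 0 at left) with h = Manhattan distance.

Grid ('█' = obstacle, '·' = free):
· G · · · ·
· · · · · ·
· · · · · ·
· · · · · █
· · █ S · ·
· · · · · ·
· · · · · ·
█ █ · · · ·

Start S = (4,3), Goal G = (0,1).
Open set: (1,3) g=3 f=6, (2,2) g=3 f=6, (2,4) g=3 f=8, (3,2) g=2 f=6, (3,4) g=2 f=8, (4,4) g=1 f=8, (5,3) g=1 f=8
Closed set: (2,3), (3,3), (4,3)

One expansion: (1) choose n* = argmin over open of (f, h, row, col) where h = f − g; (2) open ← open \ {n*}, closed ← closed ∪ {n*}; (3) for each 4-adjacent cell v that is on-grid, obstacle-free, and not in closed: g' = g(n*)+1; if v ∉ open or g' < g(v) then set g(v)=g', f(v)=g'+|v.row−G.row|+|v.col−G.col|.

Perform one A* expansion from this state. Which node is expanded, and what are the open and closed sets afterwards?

expanded=(1,3); open=[(0,3) g=4 f=6, (1,2) g=4 f=6, (1,4) g=4 f=8, (2,2) g=3 f=6, (2,4) g=3 f=8, (3,2) g=2 f=6, (3,4) g=2 f=8, (4,4) g=1 f=8, (5,3) g=1 f=8]; closed=[(1,3), (2,3), (3,3), (4,3)]

step 1: expand (1,3) (f=6, h=3) → closed; open now [(0,3) g=4 f=6, (1,2) g=4 f=6, (1,4) g=4 f=8, (2,2) g=3 f=6, (2,4) g=3 f=8, (3,2) g=2 f=6, (3,4) g=2 f=8, (4,4) g=1 f=8, (5,3) g=1 f=8]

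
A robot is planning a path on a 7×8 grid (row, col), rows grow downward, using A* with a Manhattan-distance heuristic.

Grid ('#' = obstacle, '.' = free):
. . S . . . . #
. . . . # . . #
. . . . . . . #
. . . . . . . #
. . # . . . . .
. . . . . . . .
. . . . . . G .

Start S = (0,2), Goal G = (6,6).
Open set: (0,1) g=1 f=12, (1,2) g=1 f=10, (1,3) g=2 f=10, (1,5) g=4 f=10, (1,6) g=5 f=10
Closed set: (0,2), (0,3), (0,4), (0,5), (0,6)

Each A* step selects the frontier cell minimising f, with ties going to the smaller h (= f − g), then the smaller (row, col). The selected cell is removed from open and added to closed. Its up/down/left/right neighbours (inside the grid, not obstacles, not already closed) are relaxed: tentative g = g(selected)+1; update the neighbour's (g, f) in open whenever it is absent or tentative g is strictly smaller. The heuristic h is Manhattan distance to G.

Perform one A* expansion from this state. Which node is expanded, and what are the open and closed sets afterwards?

expanded=(1,6); open=[(0,1) g=1 f=12, (1,2) g=1 f=10, (1,3) g=2 f=10, (1,5) g=4 f=10, (2,6) g=6 f=10]; closed=[(0,2), (0,3), (0,4), (0,5), (0,6), (1,6)]

step 1: expand (1,6) (f=10, h=5) → closed; open now [(0,1) g=1 f=12, (1,2) g=1 f=10, (1,3) g=2 f=10, (1,5) g=4 f=10, (2,6) g=6 f=10]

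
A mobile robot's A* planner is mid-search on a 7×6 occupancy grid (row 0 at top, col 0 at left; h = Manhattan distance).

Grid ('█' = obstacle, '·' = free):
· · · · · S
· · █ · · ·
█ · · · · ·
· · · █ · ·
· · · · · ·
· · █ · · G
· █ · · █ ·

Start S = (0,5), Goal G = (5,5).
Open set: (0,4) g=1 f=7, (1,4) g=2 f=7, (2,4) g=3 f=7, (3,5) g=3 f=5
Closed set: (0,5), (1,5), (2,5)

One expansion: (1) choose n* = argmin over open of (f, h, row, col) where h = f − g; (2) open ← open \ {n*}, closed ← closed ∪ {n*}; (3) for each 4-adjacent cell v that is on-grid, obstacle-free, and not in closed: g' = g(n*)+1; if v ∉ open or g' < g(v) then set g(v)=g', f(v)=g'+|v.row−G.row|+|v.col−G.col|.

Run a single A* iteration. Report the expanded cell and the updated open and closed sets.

step 1: expand (3,5) (f=5, h=2) → closed; open now [(0,4) g=1 f=7, (1,4) g=2 f=7, (2,4) g=3 f=7, (3,4) g=4 f=7, (4,5) g=4 f=5]

expanded=(3,5); open=[(0,4) g=1 f=7, (1,4) g=2 f=7, (2,4) g=3 f=7, (3,4) g=4 f=7, (4,5) g=4 f=5]; closed=[(0,5), (1,5), (2,5), (3,5)]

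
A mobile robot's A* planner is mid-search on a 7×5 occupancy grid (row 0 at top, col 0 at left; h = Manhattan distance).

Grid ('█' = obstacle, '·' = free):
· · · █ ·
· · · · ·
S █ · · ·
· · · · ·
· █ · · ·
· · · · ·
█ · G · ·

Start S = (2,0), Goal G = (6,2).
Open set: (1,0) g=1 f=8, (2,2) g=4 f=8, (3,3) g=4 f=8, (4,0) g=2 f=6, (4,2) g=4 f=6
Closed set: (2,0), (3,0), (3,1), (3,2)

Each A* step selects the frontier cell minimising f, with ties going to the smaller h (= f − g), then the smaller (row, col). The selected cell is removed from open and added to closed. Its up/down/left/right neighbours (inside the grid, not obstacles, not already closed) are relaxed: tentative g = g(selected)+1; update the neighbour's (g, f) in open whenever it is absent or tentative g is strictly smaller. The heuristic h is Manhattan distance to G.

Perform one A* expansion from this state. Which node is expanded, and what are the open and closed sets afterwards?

step 1: expand (4,2) (f=6, h=2) → closed; open now [(1,0) g=1 f=8, (2,2) g=4 f=8, (3,3) g=4 f=8, (4,0) g=2 f=6, (4,3) g=5 f=8, (5,2) g=5 f=6]

expanded=(4,2); open=[(1,0) g=1 f=8, (2,2) g=4 f=8, (3,3) g=4 f=8, (4,0) g=2 f=6, (4,3) g=5 f=8, (5,2) g=5 f=6]; closed=[(2,0), (3,0), (3,1), (3,2), (4,2)]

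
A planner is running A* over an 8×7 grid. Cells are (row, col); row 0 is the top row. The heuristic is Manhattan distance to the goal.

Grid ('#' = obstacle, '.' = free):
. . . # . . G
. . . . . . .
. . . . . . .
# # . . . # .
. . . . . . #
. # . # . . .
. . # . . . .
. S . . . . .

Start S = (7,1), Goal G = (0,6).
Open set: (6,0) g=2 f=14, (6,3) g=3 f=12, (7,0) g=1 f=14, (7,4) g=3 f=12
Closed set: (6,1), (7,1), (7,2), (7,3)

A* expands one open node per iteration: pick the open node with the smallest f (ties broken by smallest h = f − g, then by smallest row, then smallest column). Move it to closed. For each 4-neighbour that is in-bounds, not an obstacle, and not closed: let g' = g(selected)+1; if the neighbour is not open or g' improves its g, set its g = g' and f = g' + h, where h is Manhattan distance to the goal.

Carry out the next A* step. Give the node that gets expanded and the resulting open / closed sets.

expanded=(6,3); open=[(6,0) g=2 f=14, (6,4) g=4 f=12, (7,0) g=1 f=14, (7,4) g=3 f=12]; closed=[(6,1), (6,3), (7,1), (7,2), (7,3)]

step 1: expand (6,3) (f=12, h=9) → closed; open now [(6,0) g=2 f=14, (6,4) g=4 f=12, (7,0) g=1 f=14, (7,4) g=3 f=12]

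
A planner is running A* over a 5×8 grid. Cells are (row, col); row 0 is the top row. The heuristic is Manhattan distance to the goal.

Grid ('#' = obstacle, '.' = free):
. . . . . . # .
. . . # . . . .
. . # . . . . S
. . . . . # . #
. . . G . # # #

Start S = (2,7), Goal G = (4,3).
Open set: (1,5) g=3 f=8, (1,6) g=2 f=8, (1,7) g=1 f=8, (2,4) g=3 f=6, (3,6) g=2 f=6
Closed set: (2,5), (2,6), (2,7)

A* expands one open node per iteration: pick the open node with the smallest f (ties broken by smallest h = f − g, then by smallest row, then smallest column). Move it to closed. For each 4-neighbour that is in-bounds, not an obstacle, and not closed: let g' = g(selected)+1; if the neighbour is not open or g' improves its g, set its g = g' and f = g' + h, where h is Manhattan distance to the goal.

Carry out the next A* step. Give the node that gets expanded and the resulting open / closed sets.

step 1: expand (2,4) (f=6, h=3) → closed; open now [(1,4) g=4 f=8, (1,5) g=3 f=8, (1,6) g=2 f=8, (1,7) g=1 f=8, (2,3) g=4 f=6, (3,4) g=4 f=6, (3,6) g=2 f=6]

expanded=(2,4); open=[(1,4) g=4 f=8, (1,5) g=3 f=8, (1,6) g=2 f=8, (1,7) g=1 f=8, (2,3) g=4 f=6, (3,4) g=4 f=6, (3,6) g=2 f=6]; closed=[(2,4), (2,5), (2,6), (2,7)]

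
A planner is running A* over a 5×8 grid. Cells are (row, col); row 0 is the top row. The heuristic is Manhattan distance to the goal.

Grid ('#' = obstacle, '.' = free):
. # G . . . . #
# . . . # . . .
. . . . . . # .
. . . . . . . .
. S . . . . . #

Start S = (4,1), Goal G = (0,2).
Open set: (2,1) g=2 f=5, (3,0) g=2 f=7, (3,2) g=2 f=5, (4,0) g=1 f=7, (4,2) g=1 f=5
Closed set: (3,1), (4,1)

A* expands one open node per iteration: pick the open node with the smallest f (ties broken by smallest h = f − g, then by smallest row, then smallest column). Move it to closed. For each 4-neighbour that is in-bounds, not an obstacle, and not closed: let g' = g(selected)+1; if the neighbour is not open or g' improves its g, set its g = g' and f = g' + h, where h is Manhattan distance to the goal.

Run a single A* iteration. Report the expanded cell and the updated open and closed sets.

expanded=(2,1); open=[(1,1) g=3 f=5, (2,0) g=3 f=7, (2,2) g=3 f=5, (3,0) g=2 f=7, (3,2) g=2 f=5, (4,0) g=1 f=7, (4,2) g=1 f=5]; closed=[(2,1), (3,1), (4,1)]

step 1: expand (2,1) (f=5, h=3) → closed; open now [(1,1) g=3 f=5, (2,0) g=3 f=7, (2,2) g=3 f=5, (3,0) g=2 f=7, (3,2) g=2 f=5, (4,0) g=1 f=7, (4,2) g=1 f=5]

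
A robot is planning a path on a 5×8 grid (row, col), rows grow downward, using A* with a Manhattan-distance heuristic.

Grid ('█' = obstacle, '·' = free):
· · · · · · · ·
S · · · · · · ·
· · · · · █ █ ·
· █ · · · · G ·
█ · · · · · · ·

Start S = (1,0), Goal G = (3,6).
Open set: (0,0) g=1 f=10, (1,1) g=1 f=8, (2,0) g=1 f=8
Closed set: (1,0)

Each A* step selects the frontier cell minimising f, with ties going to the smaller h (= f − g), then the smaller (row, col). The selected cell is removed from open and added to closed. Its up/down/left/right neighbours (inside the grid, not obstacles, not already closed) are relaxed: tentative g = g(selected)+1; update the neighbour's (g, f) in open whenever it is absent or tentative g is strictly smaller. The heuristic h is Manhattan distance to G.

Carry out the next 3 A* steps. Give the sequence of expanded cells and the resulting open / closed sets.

order=[(1,1) → (1,2) → (1,3)]; open=[(0,0) g=1 f=10, (0,1) g=2 f=10, (0,2) g=3 f=10, (0,3) g=4 f=10, (1,4) g=4 f=8, (2,0) g=1 f=8, (2,1) g=2 f=8, (2,2) g=3 f=8, (2,3) g=4 f=8]; closed=[(1,0), (1,1), (1,2), (1,3)]

step 1: expand (1,1) (f=8, h=7) → closed; open now [(0,0) g=1 f=10, (0,1) g=2 f=10, (1,2) g=2 f=8, (2,0) g=1 f=8, (2,1) g=2 f=8]
step 2: expand (1,2) (f=8, h=6) → closed; open now [(0,0) g=1 f=10, (0,1) g=2 f=10, (0,2) g=3 f=10, (1,3) g=3 f=8, (2,0) g=1 f=8, (2,1) g=2 f=8, (2,2) g=3 f=8]
step 3: expand (1,3) (f=8, h=5) → closed; open now [(0,0) g=1 f=10, (0,1) g=2 f=10, (0,2) g=3 f=10, (0,3) g=4 f=10, (1,4) g=4 f=8, (2,0) g=1 f=8, (2,1) g=2 f=8, (2,2) g=3 f=8, (2,3) g=4 f=8]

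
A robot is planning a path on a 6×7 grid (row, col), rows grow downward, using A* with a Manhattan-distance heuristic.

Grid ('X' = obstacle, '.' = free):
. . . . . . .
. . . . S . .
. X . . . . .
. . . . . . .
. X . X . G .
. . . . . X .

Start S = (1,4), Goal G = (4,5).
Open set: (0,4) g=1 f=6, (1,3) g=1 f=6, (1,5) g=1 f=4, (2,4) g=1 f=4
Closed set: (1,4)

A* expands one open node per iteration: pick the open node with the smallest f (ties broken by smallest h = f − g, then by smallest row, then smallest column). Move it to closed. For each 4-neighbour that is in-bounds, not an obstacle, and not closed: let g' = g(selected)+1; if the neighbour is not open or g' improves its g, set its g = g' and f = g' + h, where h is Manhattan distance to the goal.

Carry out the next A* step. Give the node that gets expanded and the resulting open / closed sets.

step 1: expand (1,5) (f=4, h=3) → closed; open now [(0,4) g=1 f=6, (0,5) g=2 f=6, (1,3) g=1 f=6, (1,6) g=2 f=6, (2,4) g=1 f=4, (2,5) g=2 f=4]

expanded=(1,5); open=[(0,4) g=1 f=6, (0,5) g=2 f=6, (1,3) g=1 f=6, (1,6) g=2 f=6, (2,4) g=1 f=4, (2,5) g=2 f=4]; closed=[(1,4), (1,5)]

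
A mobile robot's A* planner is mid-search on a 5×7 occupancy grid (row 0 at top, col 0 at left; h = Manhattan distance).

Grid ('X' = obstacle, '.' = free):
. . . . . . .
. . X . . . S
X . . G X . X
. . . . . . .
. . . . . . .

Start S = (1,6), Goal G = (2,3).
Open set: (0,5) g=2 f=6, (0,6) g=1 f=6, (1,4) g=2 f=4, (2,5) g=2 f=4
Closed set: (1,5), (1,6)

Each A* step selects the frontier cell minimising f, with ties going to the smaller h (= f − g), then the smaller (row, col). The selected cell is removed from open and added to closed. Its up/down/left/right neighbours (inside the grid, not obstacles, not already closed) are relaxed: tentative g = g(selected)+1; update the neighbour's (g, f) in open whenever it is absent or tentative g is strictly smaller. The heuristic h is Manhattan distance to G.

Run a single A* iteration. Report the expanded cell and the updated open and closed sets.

expanded=(1,4); open=[(0,4) g=3 f=6, (0,5) g=2 f=6, (0,6) g=1 f=6, (1,3) g=3 f=4, (2,5) g=2 f=4]; closed=[(1,4), (1,5), (1,6)]

step 1: expand (1,4) (f=4, h=2) → closed; open now [(0,4) g=3 f=6, (0,5) g=2 f=6, (0,6) g=1 f=6, (1,3) g=3 f=4, (2,5) g=2 f=4]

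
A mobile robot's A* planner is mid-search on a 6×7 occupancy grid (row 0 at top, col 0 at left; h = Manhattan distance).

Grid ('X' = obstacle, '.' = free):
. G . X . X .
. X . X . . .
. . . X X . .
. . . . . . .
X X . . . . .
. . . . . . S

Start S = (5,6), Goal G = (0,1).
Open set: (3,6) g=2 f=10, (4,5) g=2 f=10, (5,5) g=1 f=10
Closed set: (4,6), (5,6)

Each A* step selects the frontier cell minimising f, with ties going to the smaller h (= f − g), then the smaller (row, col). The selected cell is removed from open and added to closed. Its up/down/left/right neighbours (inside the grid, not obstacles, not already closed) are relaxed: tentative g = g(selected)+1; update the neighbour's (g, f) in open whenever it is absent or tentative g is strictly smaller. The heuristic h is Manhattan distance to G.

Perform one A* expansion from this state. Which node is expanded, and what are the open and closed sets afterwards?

step 1: expand (3,6) (f=10, h=8) → closed; open now [(2,6) g=3 f=10, (3,5) g=3 f=10, (4,5) g=2 f=10, (5,5) g=1 f=10]

expanded=(3,6); open=[(2,6) g=3 f=10, (3,5) g=3 f=10, (4,5) g=2 f=10, (5,5) g=1 f=10]; closed=[(3,6), (4,6), (5,6)]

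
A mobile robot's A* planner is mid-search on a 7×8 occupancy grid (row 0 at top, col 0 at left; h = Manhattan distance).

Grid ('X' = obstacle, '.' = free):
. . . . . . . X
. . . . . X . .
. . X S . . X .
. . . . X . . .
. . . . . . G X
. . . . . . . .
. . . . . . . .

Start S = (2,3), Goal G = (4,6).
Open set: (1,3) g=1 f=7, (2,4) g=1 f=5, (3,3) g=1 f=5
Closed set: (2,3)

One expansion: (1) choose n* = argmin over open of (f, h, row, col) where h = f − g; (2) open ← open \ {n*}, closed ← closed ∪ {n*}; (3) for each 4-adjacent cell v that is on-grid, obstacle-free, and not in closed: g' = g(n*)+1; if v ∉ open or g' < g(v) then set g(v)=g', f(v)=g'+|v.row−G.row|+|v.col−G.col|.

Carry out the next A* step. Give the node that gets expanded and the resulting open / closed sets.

expanded=(2,4); open=[(1,3) g=1 f=7, (1,4) g=2 f=7, (2,5) g=2 f=5, (3,3) g=1 f=5]; closed=[(2,3), (2,4)]

step 1: expand (2,4) (f=5, h=4) → closed; open now [(1,3) g=1 f=7, (1,4) g=2 f=7, (2,5) g=2 f=5, (3,3) g=1 f=5]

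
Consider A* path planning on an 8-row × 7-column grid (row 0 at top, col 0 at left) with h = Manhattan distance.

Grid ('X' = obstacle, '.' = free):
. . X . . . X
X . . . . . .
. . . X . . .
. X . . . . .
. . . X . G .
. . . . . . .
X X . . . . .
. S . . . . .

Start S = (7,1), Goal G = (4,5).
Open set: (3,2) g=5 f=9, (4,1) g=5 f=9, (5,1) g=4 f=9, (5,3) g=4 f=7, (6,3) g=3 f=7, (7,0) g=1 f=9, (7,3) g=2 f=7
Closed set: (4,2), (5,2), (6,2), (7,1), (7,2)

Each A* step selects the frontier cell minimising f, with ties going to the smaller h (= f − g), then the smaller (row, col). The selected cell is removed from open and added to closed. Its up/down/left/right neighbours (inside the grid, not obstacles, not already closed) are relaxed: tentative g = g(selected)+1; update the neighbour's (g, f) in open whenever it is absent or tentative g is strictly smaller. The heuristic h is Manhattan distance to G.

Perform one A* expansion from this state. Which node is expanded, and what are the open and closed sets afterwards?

step 1: expand (5,3) (f=7, h=3) → closed; open now [(3,2) g=5 f=9, (4,1) g=5 f=9, (5,1) g=4 f=9, (5,4) g=5 f=7, (6,3) g=3 f=7, (7,0) g=1 f=9, (7,3) g=2 f=7]

expanded=(5,3); open=[(3,2) g=5 f=9, (4,1) g=5 f=9, (5,1) g=4 f=9, (5,4) g=5 f=7, (6,3) g=3 f=7, (7,0) g=1 f=9, (7,3) g=2 f=7]; closed=[(4,2), (5,2), (5,3), (6,2), (7,1), (7,2)]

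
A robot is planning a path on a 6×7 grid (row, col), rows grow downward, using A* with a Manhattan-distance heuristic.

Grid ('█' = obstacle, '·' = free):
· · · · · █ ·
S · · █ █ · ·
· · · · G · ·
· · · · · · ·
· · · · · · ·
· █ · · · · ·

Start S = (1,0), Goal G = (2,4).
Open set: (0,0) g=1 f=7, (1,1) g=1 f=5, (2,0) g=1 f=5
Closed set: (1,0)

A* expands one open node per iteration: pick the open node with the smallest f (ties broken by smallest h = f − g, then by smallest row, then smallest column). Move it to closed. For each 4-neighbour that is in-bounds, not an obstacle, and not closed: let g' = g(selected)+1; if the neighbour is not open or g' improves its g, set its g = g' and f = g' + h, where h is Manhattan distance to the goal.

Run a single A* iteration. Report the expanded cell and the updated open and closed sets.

expanded=(1,1); open=[(0,0) g=1 f=7, (0,1) g=2 f=7, (1,2) g=2 f=5, (2,0) g=1 f=5, (2,1) g=2 f=5]; closed=[(1,0), (1,1)]

step 1: expand (1,1) (f=5, h=4) → closed; open now [(0,0) g=1 f=7, (0,1) g=2 f=7, (1,2) g=2 f=5, (2,0) g=1 f=5, (2,1) g=2 f=5]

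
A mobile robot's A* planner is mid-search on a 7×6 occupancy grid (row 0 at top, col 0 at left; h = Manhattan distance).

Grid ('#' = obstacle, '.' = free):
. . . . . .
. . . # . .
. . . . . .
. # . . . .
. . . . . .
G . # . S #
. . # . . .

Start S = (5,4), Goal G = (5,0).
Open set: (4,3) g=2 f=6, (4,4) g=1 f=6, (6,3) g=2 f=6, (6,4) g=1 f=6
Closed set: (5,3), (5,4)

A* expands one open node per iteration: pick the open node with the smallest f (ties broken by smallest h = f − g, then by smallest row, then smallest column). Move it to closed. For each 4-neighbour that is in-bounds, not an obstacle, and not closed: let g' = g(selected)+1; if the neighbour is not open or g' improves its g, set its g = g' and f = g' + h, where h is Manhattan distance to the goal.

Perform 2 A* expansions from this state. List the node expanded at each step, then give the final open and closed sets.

order=[(4,3) → (4,2)]; open=[(3,2) g=4 f=8, (3,3) g=3 f=8, (4,1) g=4 f=6, (4,4) g=1 f=6, (6,3) g=2 f=6, (6,4) g=1 f=6]; closed=[(4,2), (4,3), (5,3), (5,4)]

step 1: expand (4,3) (f=6, h=4) → closed; open now [(3,3) g=3 f=8, (4,2) g=3 f=6, (4,4) g=1 f=6, (6,3) g=2 f=6, (6,4) g=1 f=6]
step 2: expand (4,2) (f=6, h=3) → closed; open now [(3,2) g=4 f=8, (3,3) g=3 f=8, (4,1) g=4 f=6, (4,4) g=1 f=6, (6,3) g=2 f=6, (6,4) g=1 f=6]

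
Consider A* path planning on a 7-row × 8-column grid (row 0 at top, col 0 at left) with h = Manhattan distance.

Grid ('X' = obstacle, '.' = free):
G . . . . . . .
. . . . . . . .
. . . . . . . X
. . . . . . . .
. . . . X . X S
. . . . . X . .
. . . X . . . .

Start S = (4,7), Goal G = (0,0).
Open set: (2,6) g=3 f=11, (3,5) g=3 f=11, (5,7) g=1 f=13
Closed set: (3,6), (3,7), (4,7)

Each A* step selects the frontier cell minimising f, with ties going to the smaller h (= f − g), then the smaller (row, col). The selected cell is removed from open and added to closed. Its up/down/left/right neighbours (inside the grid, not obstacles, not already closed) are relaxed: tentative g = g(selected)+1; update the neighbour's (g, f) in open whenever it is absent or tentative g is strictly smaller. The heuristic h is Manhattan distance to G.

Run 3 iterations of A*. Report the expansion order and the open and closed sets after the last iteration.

step 1: expand (2,6) (f=11, h=8) → closed; open now [(1,6) g=4 f=11, (2,5) g=4 f=11, (3,5) g=3 f=11, (5,7) g=1 f=13]
step 2: expand (1,6) (f=11, h=7) → closed; open now [(0,6) g=5 f=11, (1,5) g=5 f=11, (1,7) g=5 f=13, (2,5) g=4 f=11, (3,5) g=3 f=11, (5,7) g=1 f=13]
step 3: expand (0,6) (f=11, h=6) → closed; open now [(0,5) g=6 f=11, (0,7) g=6 f=13, (1,5) g=5 f=11, (1,7) g=5 f=13, (2,5) g=4 f=11, (3,5) g=3 f=11, (5,7) g=1 f=13]

order=[(2,6) → (1,6) → (0,6)]; open=[(0,5) g=6 f=11, (0,7) g=6 f=13, (1,5) g=5 f=11, (1,7) g=5 f=13, (2,5) g=4 f=11, (3,5) g=3 f=11, (5,7) g=1 f=13]; closed=[(0,6), (1,6), (2,6), (3,6), (3,7), (4,7)]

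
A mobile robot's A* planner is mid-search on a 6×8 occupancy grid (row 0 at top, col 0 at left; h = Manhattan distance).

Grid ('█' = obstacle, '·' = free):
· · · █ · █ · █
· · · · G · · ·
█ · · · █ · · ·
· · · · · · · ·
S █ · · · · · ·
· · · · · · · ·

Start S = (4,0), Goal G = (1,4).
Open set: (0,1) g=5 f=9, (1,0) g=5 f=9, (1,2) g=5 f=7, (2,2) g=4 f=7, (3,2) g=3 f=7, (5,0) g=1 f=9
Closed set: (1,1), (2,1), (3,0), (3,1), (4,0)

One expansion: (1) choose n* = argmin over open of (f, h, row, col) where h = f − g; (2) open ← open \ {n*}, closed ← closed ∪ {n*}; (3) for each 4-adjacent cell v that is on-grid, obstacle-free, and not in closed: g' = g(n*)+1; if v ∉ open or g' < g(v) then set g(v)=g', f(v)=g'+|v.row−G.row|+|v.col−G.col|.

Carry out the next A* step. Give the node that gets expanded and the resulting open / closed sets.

step 1: expand (1,2) (f=7, h=2) → closed; open now [(0,1) g=5 f=9, (0,2) g=6 f=9, (1,0) g=5 f=9, (1,3) g=6 f=7, (2,2) g=4 f=7, (3,2) g=3 f=7, (5,0) g=1 f=9]

expanded=(1,2); open=[(0,1) g=5 f=9, (0,2) g=6 f=9, (1,0) g=5 f=9, (1,3) g=6 f=7, (2,2) g=4 f=7, (3,2) g=3 f=7, (5,0) g=1 f=9]; closed=[(1,1), (1,2), (2,1), (3,0), (3,1), (4,0)]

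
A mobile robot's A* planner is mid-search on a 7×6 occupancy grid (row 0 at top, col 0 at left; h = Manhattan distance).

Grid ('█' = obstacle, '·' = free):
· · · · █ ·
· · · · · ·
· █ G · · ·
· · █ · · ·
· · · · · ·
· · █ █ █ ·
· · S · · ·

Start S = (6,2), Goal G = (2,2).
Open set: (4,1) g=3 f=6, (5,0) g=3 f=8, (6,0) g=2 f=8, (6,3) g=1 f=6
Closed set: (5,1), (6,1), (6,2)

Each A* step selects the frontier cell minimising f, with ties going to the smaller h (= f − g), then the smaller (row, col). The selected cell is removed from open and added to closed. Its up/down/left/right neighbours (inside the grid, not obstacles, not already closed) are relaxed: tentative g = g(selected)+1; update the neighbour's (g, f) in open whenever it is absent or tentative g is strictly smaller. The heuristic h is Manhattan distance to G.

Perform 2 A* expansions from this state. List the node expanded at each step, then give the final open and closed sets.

order=[(4,1) → (3,1)]; open=[(3,0) g=5 f=8, (4,0) g=4 f=8, (4,2) g=4 f=6, (5,0) g=3 f=8, (6,0) g=2 f=8, (6,3) g=1 f=6]; closed=[(3,1), (4,1), (5,1), (6,1), (6,2)]

step 1: expand (4,1) (f=6, h=3) → closed; open now [(3,1) g=4 f=6, (4,0) g=4 f=8, (4,2) g=4 f=6, (5,0) g=3 f=8, (6,0) g=2 f=8, (6,3) g=1 f=6]
step 2: expand (3,1) (f=6, h=2) → closed; open now [(3,0) g=5 f=8, (4,0) g=4 f=8, (4,2) g=4 f=6, (5,0) g=3 f=8, (6,0) g=2 f=8, (6,3) g=1 f=6]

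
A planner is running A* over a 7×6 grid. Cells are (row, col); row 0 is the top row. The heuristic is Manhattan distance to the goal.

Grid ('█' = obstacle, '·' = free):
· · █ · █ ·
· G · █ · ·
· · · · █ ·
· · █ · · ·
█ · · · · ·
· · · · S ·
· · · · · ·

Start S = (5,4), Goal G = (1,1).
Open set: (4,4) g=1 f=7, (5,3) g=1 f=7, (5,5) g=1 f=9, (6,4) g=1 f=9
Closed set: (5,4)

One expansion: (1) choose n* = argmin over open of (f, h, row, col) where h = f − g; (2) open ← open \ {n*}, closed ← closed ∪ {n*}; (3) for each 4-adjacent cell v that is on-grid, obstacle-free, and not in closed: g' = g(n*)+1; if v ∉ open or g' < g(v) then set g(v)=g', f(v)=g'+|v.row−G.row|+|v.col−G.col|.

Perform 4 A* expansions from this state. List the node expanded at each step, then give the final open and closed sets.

order=[(4,4) → (3,4) → (3,3) → (2,3)]; open=[(2,2) g=5 f=7, (3,5) g=3 f=9, (4,3) g=2 f=7, (4,5) g=2 f=9, (5,3) g=1 f=7, (5,5) g=1 f=9, (6,4) g=1 f=9]; closed=[(2,3), (3,3), (3,4), (4,4), (5,4)]

step 1: expand (4,4) (f=7, h=6) → closed; open now [(3,4) g=2 f=7, (4,3) g=2 f=7, (4,5) g=2 f=9, (5,3) g=1 f=7, (5,5) g=1 f=9, (6,4) g=1 f=9]
step 2: expand (3,4) (f=7, h=5) → closed; open now [(3,3) g=3 f=7, (3,5) g=3 f=9, (4,3) g=2 f=7, (4,5) g=2 f=9, (5,3) g=1 f=7, (5,5) g=1 f=9, (6,4) g=1 f=9]
step 3: expand (3,3) (f=7, h=4) → closed; open now [(2,3) g=4 f=7, (3,5) g=3 f=9, (4,3) g=2 f=7, (4,5) g=2 f=9, (5,3) g=1 f=7, (5,5) g=1 f=9, (6,4) g=1 f=9]
step 4: expand (2,3) (f=7, h=3) → closed; open now [(2,2) g=5 f=7, (3,5) g=3 f=9, (4,3) g=2 f=7, (4,5) g=2 f=9, (5,3) g=1 f=7, (5,5) g=1 f=9, (6,4) g=1 f=9]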